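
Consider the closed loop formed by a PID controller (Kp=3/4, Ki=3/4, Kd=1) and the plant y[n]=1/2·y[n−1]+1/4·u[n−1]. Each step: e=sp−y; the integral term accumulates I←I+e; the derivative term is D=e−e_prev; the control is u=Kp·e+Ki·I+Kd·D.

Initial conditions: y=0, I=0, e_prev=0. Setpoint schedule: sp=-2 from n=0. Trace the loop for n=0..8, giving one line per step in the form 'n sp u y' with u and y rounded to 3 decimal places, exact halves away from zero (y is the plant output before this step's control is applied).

0 -2 -5.000 0.000
1 -2 -1.375 -1.250
2 -2 -3.891 -0.969
3 -2 -3.162 -1.457
4 -2 -3.903 -1.519
5 -2 -3.785 -1.735
6 -2 -4.003 -1.814
7 -2 -3.987 -1.908
8 -2 -4.043 -1.951

(exact arithmetic carried between steps; '≈' marks a value shown rounded to 6 d.p. or computed from one; I and e_prev carry over from the previous line; the table rounds u and y to 3 d.p., halves away from zero)
n=0: y=0, sp=-2, e=sp−y=-2; I=-2, D=e−e_prev=-2; u=3/4·(-2)+3/4·(-2)+1·(-2)=-5; next y=1/2·0+1/4·(-5)=-1.25
n=1: y=-1.25, sp=-2, e=sp−y=-0.75; I=-2.75, D=e−e_prev=1.25; u=3/4·(-0.75)+3/4·(-2.75)+1·1.25=-1.375; next y=1/2·(-1.25)+1/4·(-1.375)=-0.96875
n=2: y=-0.96875, sp=-2, e=sp−y=-1.03125; I=-3.78125, D=e−e_prev=-0.28125; u=3/4·(-1.03125)+3/4·(-3.78125)+1·(-0.28125)=-3.890625; next y=1/2·(-0.96875)+1/4·(-3.890625)≈-1.457031
n=3: y≈-1.457031, sp=-2, e=sp−y≈-0.542969; I≈-4.324219, D=e−e_prev≈0.488281; u=3/4·(-0.542969)+3/4·(-4.324219)+1·0.488281≈-3.162109; next y=1/2·(-1.457031)+1/4·(-3.162109)≈-1.519043
n=4: y≈-1.519043, sp=-2, e=sp−y≈-0.480957; I≈-4.805176, D=e−e_prev≈0.062012; u=3/4·(-0.480957)+3/4·(-4.805176)+1·0.062012≈-3.902588; next y=1/2·(-1.519043)+1/4·(-3.902588)≈-1.735168
n=5: y≈-1.735168, sp=-2, e=sp−y≈-0.264832; I≈-5.070007, D=e−e_prev≈0.216125; u=3/4·(-0.264832)+3/4·(-5.070007)+1·0.216125≈-3.785004; next y=1/2·(-1.735168)+1/4·(-3.785004)≈-1.813835
n=6: y≈-1.813835, sp=-2, e=sp−y≈-0.186165; I≈-5.256172, D=e−e_prev≈0.078667; u=3/4·(-0.186165)+3/4·(-5.256172)+1·0.078667≈-4.003086; next y=1/2·(-1.813835)+1/4·(-4.003086)≈-1.907689
n=7: y≈-1.907689, sp=-2, e=sp−y≈-0.092311; I≈-5.348483, D=e−e_prev≈0.093854; u=3/4·(-0.092311)+3/4·(-5.348483)+1·0.093854≈-3.986742; next y=1/2·(-1.907689)+1/4·(-3.986742)≈-1.950530
n=8: y≈-1.950530, sp=-2, e=sp−y≈-0.049470; I≈-5.397953, D=e−e_prev≈0.042841; u=3/4·(-0.049470)+3/4·(-5.397953)+1·0.042841≈-4.042727; next y=1/2·(-1.950530)+1/4·(-4.042727)≈-1.985947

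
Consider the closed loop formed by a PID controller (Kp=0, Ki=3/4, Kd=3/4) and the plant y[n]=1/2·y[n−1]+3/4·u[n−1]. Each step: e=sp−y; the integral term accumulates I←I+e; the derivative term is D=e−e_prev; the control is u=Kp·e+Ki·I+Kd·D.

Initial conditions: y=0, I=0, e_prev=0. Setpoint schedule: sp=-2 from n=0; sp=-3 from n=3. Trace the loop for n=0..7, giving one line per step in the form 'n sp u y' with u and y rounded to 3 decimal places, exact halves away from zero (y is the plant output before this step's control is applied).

0 -2 -3.000 0.000
1 -2 0.375 -2.250
2 -2 -3.234 -0.844
3 -3 -1.541 -2.848
4 -3 -2.810 -2.580
5 -3 -1.698 -3.398
6 -3 -2.651 -2.972
7 -3 -1.599 -3.474

(exact arithmetic carried between steps; '≈' marks a value shown rounded to 6 d.p. or computed from one; I and e_prev carry over from the previous line; the table rounds u and y to 3 d.p., halves away from zero)
n=0: y=0, sp=-2, e=sp−y=-2; I=-2, D=e−e_prev=-2; u=0·(-2)+3/4·(-2)+3/4·(-2)=-3; next y=1/2·0+3/4·(-3)=-2.25
n=1: y=-2.25, sp=-2, e=sp−y=0.25; I=-1.75, D=e−e_prev=2.25; u=0·0.25+3/4·(-1.75)+3/4·2.25=0.375; next y=1/2·(-2.25)+3/4·0.375=-0.84375
n=2: y=-0.84375, sp=-2, e=sp−y=-1.15625; I=-2.90625, D=e−e_prev=-1.40625; u=0·(-1.15625)+3/4·(-2.90625)+3/4·(-1.40625)=-3.234375; next y=1/2·(-0.84375)+3/4·(-3.234375)≈-2.847656
n=3: y≈-2.847656, sp=-3, e=sp−y≈-0.152344; I≈-3.058594, D=e−e_prev≈1.003906; u=0·(-0.152344)+3/4·(-3.058594)+3/4·1.003906≈-1.541016; next y=1/2·(-2.847656)+3/4·(-1.541016)≈-2.579590
n=4: y≈-2.579590, sp=-3, e=sp−y≈-0.420410; I≈-3.479004, D=e−e_prev≈-0.268066; u=0·(-0.420410)+3/4·(-3.479004)+3/4·(-0.268066)≈-2.810303; next y=1/2·(-2.579590)+3/4·(-2.810303)≈-3.397522
n=5: y≈-3.397522, sp=-3, e=sp−y≈0.397522; I≈-3.081482, D=e−e_prev≈0.817932; u=0·0.397522+3/4·(-3.081482)+3/4·0.817932≈-1.697662; next y=1/2·(-3.397522)+3/4·(-1.697662)≈-2.972008
n=6: y≈-2.972008, sp=-3, e=sp−y≈-0.027992; I≈-3.109474, D=e−e_prev≈-0.425514; u=0·(-0.027992)+3/4·(-3.109474)+3/4·(-0.425514)≈-2.651241; next y=1/2·(-2.972008)+3/4·(-2.651241)≈-3.474435
n=7: y≈-3.474435, sp=-3, e=sp−y≈0.474435; I≈-2.635039, D=e−e_prev≈0.502427; u=0·0.474435+3/4·(-2.635039)+3/4·0.502427≈-1.599459; next y=1/2·(-3.474435)+3/4·(-1.599459)≈-2.936812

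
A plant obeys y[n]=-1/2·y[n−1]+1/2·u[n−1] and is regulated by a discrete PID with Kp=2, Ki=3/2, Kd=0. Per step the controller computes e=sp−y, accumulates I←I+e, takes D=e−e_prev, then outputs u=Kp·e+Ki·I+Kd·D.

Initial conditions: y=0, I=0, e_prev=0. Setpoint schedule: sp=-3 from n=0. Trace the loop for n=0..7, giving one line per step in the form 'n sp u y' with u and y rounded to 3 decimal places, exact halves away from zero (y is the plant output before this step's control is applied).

0 -3 -10.500 0.000
1 -3 3.375 -5.250
2 -3 -26.719 4.313
3 -3 31.711 -15.516
4 -3 -86.467 23.613
5 -3 148.900 -55.040
6 -3 -322.575 101.970
7 -3 619.819 -212.273

(exact arithmetic carried between steps; '≈' marks a value shown rounded to 6 d.p. or computed from one; I and e_prev carry over from the previous line; the table rounds u and y to 3 d.p., halves away from zero)
n=0: y=0, sp=-3, e=sp−y=-3; I=-3, D=e−e_prev=-3; u=2·(-3)+3/2·(-3)+0·(-3)=-10.5; next y=-1/2·0+1/2·(-10.5)=-5.25
n=1: y=-5.25, sp=-3, e=sp−y=2.25; I=-0.75, D=e−e_prev=5.25; u=2·2.25+3/2·(-0.75)+0·5.25=3.375; next y=-1/2·(-5.25)+1/2·3.375=4.3125
n=2: y=4.3125, sp=-3, e=sp−y=-7.3125; I=-8.0625, D=e−e_prev=-9.5625; u=2·(-7.3125)+3/2·(-8.0625)+0·(-9.5625)=-26.71875; next y=-1/2·4.3125+1/2·(-26.71875)=-15.515625
n=3: y=-15.515625, sp=-3, e=sp−y=12.515625; I=4.453125, D=e−e_prev=19.828125; u=2·12.515625+3/2·4.453125+0·19.828125≈31.710938; next y=-1/2·(-15.515625)+1/2·31.710938≈23.613281
n=4: y≈23.613281, sp=-3, e=sp−y≈-26.613281; I≈-22.160156, D=e−e_prev≈-39.128906; u=2·(-26.613281)+3/2·(-22.160156)+0·(-39.128906)≈-86.466797; next y=-1/2·23.613281+1/2·(-86.466797)≈-55.040039
n=5: y≈-55.040039, sp=-3, e=sp−y≈52.040039; I≈29.879883, D=e−e_prev≈78.653320; u=2·52.040039+3/2·29.879883+0·78.653320≈148.899902; next y=-1/2·(-55.040039)+1/2·148.899902≈101.969971
n=6: y≈101.969971, sp=-3, e=sp−y≈-104.969971; I≈-75.090088, D=e−e_prev≈-157.010010; u=2·(-104.969971)+3/2·(-75.090088)+0·(-157.010010)≈-322.575073; next y=-1/2·101.969971+1/2·(-322.575073)≈-212.272522
n=7: y≈-212.272522, sp=-3, e=sp−y≈209.272522; I≈134.182434, D=e−e_prev≈314.242493; u=2·209.272522+3/2·134.182434+0·314.242493≈619.818695; next y=-1/2·(-212.272522)+1/2·619.818695≈416.045609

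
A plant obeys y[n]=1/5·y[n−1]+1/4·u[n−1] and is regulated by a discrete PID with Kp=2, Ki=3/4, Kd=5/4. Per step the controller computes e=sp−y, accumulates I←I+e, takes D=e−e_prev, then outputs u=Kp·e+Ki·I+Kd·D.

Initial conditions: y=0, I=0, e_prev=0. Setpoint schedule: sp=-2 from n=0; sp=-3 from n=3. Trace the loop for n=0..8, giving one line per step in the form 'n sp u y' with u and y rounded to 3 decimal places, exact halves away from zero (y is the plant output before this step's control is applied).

(exact arithmetic carried between steps; '≈' marks a value shown rounded to 6 d.p. or computed from one; I and e_prev carry over from the previous line; the table rounds u and y to 3 d.p., halves away from zero)
n=0: y=0, sp=-2, e=sp−y=-2; I=-2, D=e−e_prev=-2; u=2·(-2)+3/4·(-2)+5/4·(-2)=-8; next y=1/5·0+1/4·(-8)=-2
n=1: y=-2, sp=-2, e=sp−y=0; I=-2, D=e−e_prev=2; u=2·0+3/4·(-2)+5/4·2=1; next y=1/5·(-2)+1/4·1=-0.15
n=2: y=-0.15, sp=-2, e=sp−y=-1.85; I=-3.85, D=e−e_prev=-1.85; u=2·(-1.85)+3/4·(-3.85)+5/4·(-1.85)=-8.9; next y=1/5·(-0.15)+1/4·(-8.9)=-2.255
n=3: y=-2.255, sp=-3, e=sp−y=-0.745; I=-4.595, D=e−e_prev=1.105; u=2·(-0.745)+3/4·(-4.595)+5/4·1.105=-3.555; next y=1/5·(-2.255)+1/4·(-3.555)=-1.33975
n=4: y=-1.33975, sp=-3, e=sp−y=-1.66025; I=-6.25525, D=e−e_prev=-0.91525; u=2·(-1.66025)+3/4·(-6.25525)+5/4·(-0.91525)=-9.156; next y=1/5·(-1.33975)+1/4·(-9.156)=-2.55695
n=5: y=-2.55695, sp=-3, e=sp−y=-0.44305; I=-6.6983, D=e−e_prev=1.2172; u=2·(-0.44305)+3/4·(-6.6983)+5/4·1.2172=-4.388325; next y=1/5·(-2.55695)+1/4·(-4.388325)≈-1.608471
n=6: y≈-1.608471, sp=-3, e=sp−y≈-1.391529; I≈-8.089829, D=e−e_prev≈-0.948479; u=2·(-1.391529)+3/4·(-8.089829)+5/4·(-0.948479)≈-10.036028; next y=1/5·(-1.608471)+1/4·(-10.036028)≈-2.830701
n=7: y≈-2.830701, sp=-3, e=sp−y≈-0.169299; I≈-8.259128, D=e−e_prev≈1.222230; u=2·(-0.169299)+3/4·(-8.259128)+5/4·1.222230≈-5.005156; next y=1/5·(-2.830701)+1/4·(-5.005156)≈-1.817429
n=8: y≈-1.817429, sp=-3, e=sp−y≈-1.182571; I≈-9.441698, D=e−e_prev≈-1.013272; u=2·(-1.182571)+3/4·(-9.441698)+5/4·(-1.013272)≈-10.713005; next y=1/5·(-1.817429)+1/4·(-10.713005)≈-3.041737

0 -2 -8.000 0.000
1 -2 1.000 -2.000
2 -2 -8.900 -0.150
3 -3 -3.555 -2.255
4 -3 -9.156 -1.340
5 -3 -4.388 -2.557
6 -3 -10.036 -1.608
7 -3 -5.005 -2.831
8 -3 -10.713 -1.817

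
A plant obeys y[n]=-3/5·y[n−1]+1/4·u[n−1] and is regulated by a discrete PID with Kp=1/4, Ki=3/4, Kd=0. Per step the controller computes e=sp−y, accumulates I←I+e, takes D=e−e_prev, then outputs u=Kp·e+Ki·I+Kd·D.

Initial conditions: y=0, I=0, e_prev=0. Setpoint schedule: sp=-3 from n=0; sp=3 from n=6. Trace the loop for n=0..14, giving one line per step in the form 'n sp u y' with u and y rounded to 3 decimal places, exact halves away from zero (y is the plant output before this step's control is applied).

0 -3 -3.000 0.000
1 -3 -4.500 -0.750
2 -3 -6.263 -0.675
3 -3 -7.521 -1.161
4 -3 -8.877 -1.184
5 -3 -9.914 -1.509
6 3 -4.968 -1.573
7 3 -2.813 -0.298
8 3 -0.113 -0.524
9 3 1.719 0.286
10 3 3.783 0.258
11 3 5.306 0.791
12 3 6.902 0.852
13 3 8.151 1.214
14 3 9.395 1.309

(exact arithmetic carried between steps; '≈' marks a value shown rounded to 6 d.p. or computed from one; I and e_prev carry over from the previous line; the table rounds u and y to 3 d.p., halves away from zero)
n=0: y=0, sp=-3, e=sp−y=-3; I=-3, D=e−e_prev=-3; u=1/4·(-3)+3/4·(-3)+0·(-3)=-3; next y=-3/5·0+1/4·(-3)=-0.75
n=1: y=-0.75, sp=-3, e=sp−y=-2.25; I=-5.25, D=e−e_prev=0.75; u=1/4·(-2.25)+3/4·(-5.25)+0·0.75=-4.5; next y=-3/5·(-0.75)+1/4·(-4.5)=-0.675
n=2: y=-0.675, sp=-3, e=sp−y=-2.325; I=-7.575, D=e−e_prev=-0.075; u=1/4·(-2.325)+3/4·(-7.575)+0·(-0.075)=-6.2625; next y=-3/5·(-0.675)+1/4·(-6.2625)=-1.160625
n=3: y=-1.160625, sp=-3, e=sp−y=-1.839375; I=-9.414375, D=e−e_prev=0.485625; u=1/4·(-1.839375)+3/4·(-9.414375)+0·0.485625=-7.520625; next y=-3/5·(-1.160625)+1/4·(-7.520625)≈-1.183781
n=4: y≈-1.183781, sp=-3, e=sp−y≈-1.816219; I≈-11.230594, D=e−e_prev≈0.023156; u=1/4·(-1.816219)+3/4·(-11.230594)+0·0.023156≈-8.877; next y=-3/5·(-1.183781)+1/4·(-8.877)≈-1.508981
n=5: y≈-1.508981, sp=-3, e=sp−y≈-1.491019; I≈-12.721613, D=e−e_prev≈0.3252; u=1/4·(-1.491019)+3/4·(-12.721613)+0·0.3252≈-9.913964; next y=-3/5·(-1.508981)+1/4·(-9.913964)≈-1.573102
n=6: y≈-1.573102, sp=3, e=sp−y≈4.573102; I≈-8.148510, D=e−e_prev≈6.064121; u=1/4·4.573102+3/4·(-8.148510)+0·6.064121≈-4.968107; next y=-3/5·(-1.573102)+1/4·(-4.968107)≈-0.298165
n=7: y≈-0.298165, sp=3, e=sp−y≈3.298165; I≈-4.850345, D=e−e_prev≈-1.274937; u=1/4·3.298165+3/4·(-4.850345)+0·(-1.274937)≈-2.813217; next y=-3/5·(-0.298165)+1/4·(-2.813217)≈-0.524405
n=8: y≈-0.524405, sp=3, e=sp−y≈3.524405; I≈-1.325940, D=e−e_prev≈0.226240; u=1/4·3.524405+3/4·(-1.325940)+0·0.226240≈-0.113354; next y=-3/5·(-0.524405)+1/4·(-0.113354)≈0.286305
n=9: y≈0.286305, sp=3, e=sp−y≈2.713695; I≈1.387756, D=e−e_prev≈-0.810710; u=1/4·2.713695+3/4·1.387756+0·(-0.810710)≈1.719241; next y=-3/5·0.286305+1/4·1.719241≈0.258027
n=10: y≈0.258027, sp=3, e=sp−y≈2.741973; I≈4.129728, D=e−e_prev≈0.028277; u=1/4·2.741973+3/4·4.129728+0·0.028277≈3.782789; next y=-3/5·0.258027+1/4·3.782789≈0.790881
n=11: y≈0.790881, sp=3, e=sp−y≈2.209119; I≈6.338847, D=e−e_prev≈-0.532854; u=1/4·2.209119+3/4·6.338847+0·(-0.532854)≈5.306415; next y=-3/5·0.790881+1/4·5.306415≈0.852075
n=12: y≈0.852075, sp=3, e=sp−y≈2.147925; I≈8.486772, D=e−e_prev≈-0.061194; u=1/4·2.147925+3/4·8.486772+0·(-0.061194)≈6.902060; next y=-3/5·0.852075+1/4·6.902060≈1.214270
n=13: y≈1.214270, sp=3, e=sp−y≈1.785730; I≈10.272502, D=e−e_prev≈-0.362195; u=1/4·1.785730+3/4·10.272502+0·(-0.362195)≈8.150809; next y=-3/5·1.214270+1/4·8.150809≈1.309140
n=14: y≈1.309140, sp=3, e=sp−y≈1.690860; I≈11.963362, D=e−e_prev≈-0.094870; u=1/4·1.690860+3/4·11.963362+0·(-0.094870)≈9.395236; next y=-3/5·1.309140+1/4·9.395236≈1.563325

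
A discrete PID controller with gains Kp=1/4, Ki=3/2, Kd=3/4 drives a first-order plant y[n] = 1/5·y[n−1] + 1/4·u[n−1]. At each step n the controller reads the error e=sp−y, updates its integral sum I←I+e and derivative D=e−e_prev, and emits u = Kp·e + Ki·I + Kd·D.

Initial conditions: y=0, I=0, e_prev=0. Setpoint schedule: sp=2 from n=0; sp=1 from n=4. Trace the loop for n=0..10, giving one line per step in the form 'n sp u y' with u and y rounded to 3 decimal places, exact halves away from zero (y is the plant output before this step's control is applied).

0 2 5.000 0.000
1 2 3.375 1.250
2 2 5.828 1.094
3 2 5.615 1.676
4 1 3.880 1.739
5 1 4.622 1.318
6 1 3.576 1.419
7 1 3.627 1.178
8 1 3.268 1.142
9 1 3.270 1.045
10 1 3.176 1.027

(exact arithmetic carried between steps; '≈' marks a value shown rounded to 6 d.p. or computed from one; I and e_prev carry over from the previous line; the table rounds u and y to 3 d.p., halves away from zero)
n=0: y=0, sp=2, e=sp−y=2; I=2, D=e−e_prev=2; u=1/4·2+3/2·2+3/4·2=5; next y=1/5·0+1/4·5=1.25
n=1: y=1.25, sp=2, e=sp−y=0.75; I=2.75, D=e−e_prev=-1.25; u=1/4·0.75+3/2·2.75+3/4·(-1.25)=3.375; next y=1/5·1.25+1/4·3.375=1.09375
n=2: y=1.09375, sp=2, e=sp−y=0.90625; I=3.65625, D=e−e_prev=0.15625; u=1/4·0.90625+3/2·3.65625+3/4·0.15625=5.828125; next y=1/5·1.09375+1/4·5.828125≈1.675781
n=3: y≈1.675781, sp=2, e=sp−y≈0.324219; I≈3.980469, D=e−e_prev≈-0.582031; u=1/4·0.324219+3/2·3.980469+3/4·(-0.582031)≈5.615234; next y=1/5·1.675781+1/4·5.615234≈1.738965
n=4: y≈1.738965, sp=1, e=sp−y≈-0.738965; I≈3.241504, D=e−e_prev≈-1.063184; u=1/4·(-0.738965)+3/2·3.241504+3/4·(-1.063184)≈3.880127; next y=1/5·1.738965+1/4·3.880127≈1.317825
n=5: y≈1.317825, sp=1, e=sp−y≈-0.317825; I≈2.923679, D=e−e_prev≈0.421140; u=1/4·(-0.317825)+3/2·2.923679+3/4·0.421140≈4.621918; next y=1/5·1.317825+1/4·4.621918≈1.419044
n=6: y≈1.419044, sp=1, e=sp−y≈-0.419044; I≈2.504635, D=e−e_prev≈-0.101220; u=1/4·(-0.419044)+3/2·2.504635+3/4·(-0.101220)≈3.576276; next y=1/5·1.419044+1/4·3.576276≈1.177878
n=7: y≈1.177878, sp=1, e=sp−y≈-0.177878; I≈2.326757, D=e−e_prev≈0.241166; u=1/4·(-0.177878)+3/2·2.326757+3/4·0.241166≈3.626541; next y=1/5·1.177878+1/4·3.626541≈1.142211
n=8: y≈1.142211, sp=1, e=sp−y≈-0.142211; I≈2.184546, D=e−e_prev≈0.035667; u=1/4·(-0.142211)+3/2·2.184546+3/4·0.035667≈3.268017; next y=1/5·1.142211+1/4·3.268017≈1.045446
n=9: y≈1.045446, sp=1, e=sp−y≈-0.045446; I≈2.139100, D=e−e_prev≈0.096764; u=1/4·(-0.045446)+3/2·2.139100+3/4·0.096764≈3.269861; next y=1/5·1.045446+1/4·3.269861≈1.026555
n=10: y≈1.026555, sp=1, e=sp−y≈-0.026555; I≈2.112545, D=e−e_prev≈0.018892; u=1/4·(-0.026555)+3/2·2.112545+3/4·0.018892≈3.176348; next y=1/5·1.026555+1/4·3.176348≈0.999398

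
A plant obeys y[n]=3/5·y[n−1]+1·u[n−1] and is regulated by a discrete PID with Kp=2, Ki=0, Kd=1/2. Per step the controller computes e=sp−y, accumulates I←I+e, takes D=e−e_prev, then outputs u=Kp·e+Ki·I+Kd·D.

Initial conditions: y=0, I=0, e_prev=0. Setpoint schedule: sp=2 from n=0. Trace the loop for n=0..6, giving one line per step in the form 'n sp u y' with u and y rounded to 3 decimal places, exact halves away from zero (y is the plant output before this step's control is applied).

0 2 5.000 0.000
1 2 -8.500 5.000
2 2 20.250 -5.500
3 2 -41.125 16.950
4 2 89.863 -30.955
5 2 -189.701 71.290
6 2 406.964 -146.928

(exact arithmetic carried between steps; '≈' marks a value shown rounded to 6 d.p. or computed from one; I and e_prev carry over from the previous line; the table rounds u and y to 3 d.p., halves away from zero)
n=0: y=0, sp=2, e=sp−y=2; I=2, D=e−e_prev=2; u=2·2+0·2+1/2·2=5; next y=3/5·0+1·5=5
n=1: y=5, sp=2, e=sp−y=-3; I=-1, D=e−e_prev=-5; u=2·(-3)+0·(-1)+1/2·(-5)=-8.5; next y=3/5·5+1·(-8.5)=-5.5
n=2: y=-5.5, sp=2, e=sp−y=7.5; I=6.5, D=e−e_prev=10.5; u=2·7.5+0·6.5+1/2·10.5=20.25; next y=3/5·(-5.5)+1·20.25=16.95
n=3: y=16.95, sp=2, e=sp−y=-14.95; I=-8.45, D=e−e_prev=-22.45; u=2·(-14.95)+0·(-8.45)+1/2·(-22.45)=-41.125; next y=3/5·16.95+1·(-41.125)=-30.955
n=4: y=-30.955, sp=2, e=sp−y=32.955; I=24.505, D=e−e_prev=47.905; u=2·32.955+0·24.505+1/2·47.905=89.8625; next y=3/5·(-30.955)+1·89.8625=71.2895
n=5: y=71.2895, sp=2, e=sp−y=-69.2895; I=-44.7845, D=e−e_prev=-102.2445; u=2·(-69.2895)+0·(-44.7845)+1/2·(-102.2445)=-189.70125; next y=3/5·71.2895+1·(-189.70125)=-146.92755
n=6: y=-146.92755, sp=2, e=sp−y=148.92755; I=104.14305, D=e−e_prev=218.21705; u=2·148.92755+0·104.14305+1/2·218.21705=406.963625; next y=3/5·(-146.92755)+1·406.963625=318.807095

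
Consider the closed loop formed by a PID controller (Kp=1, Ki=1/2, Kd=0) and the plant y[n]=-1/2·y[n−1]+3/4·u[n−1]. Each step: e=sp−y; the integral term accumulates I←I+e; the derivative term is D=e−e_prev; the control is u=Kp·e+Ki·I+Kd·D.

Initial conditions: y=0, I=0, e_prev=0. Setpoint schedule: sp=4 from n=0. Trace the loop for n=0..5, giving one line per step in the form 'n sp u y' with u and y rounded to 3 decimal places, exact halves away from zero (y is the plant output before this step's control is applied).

(exact arithmetic carried between steps; '≈' marks a value shown rounded to 6 d.p. or computed from one; I and e_prev carry over from the previous line; the table rounds u and y to 3 d.p., halves away from zero)
n=0: y=0, sp=4, e=sp−y=4; I=4, D=e−e_prev=4; u=1·4+1/2·4+0·4=6; next y=-1/2·0+3/4·6=4.5
n=1: y=4.5, sp=4, e=sp−y=-0.5; I=3.5, D=e−e_prev=-4.5; u=1·(-0.5)+1/2·3.5+0·(-4.5)=1.25; next y=-1/2·4.5+3/4·1.25=-1.3125
n=2: y=-1.3125, sp=4, e=sp−y=5.3125; I=8.8125, D=e−e_prev=5.8125; u=1·5.3125+1/2·8.8125+0·5.8125=9.71875; next y=-1/2·(-1.3125)+3/4·9.71875≈7.945313
n=3: y≈7.945313, sp=4, e=sp−y≈-3.945313; I≈4.867188, D=e−e_prev≈-9.257813; u=1·(-3.945313)+1/2·4.867188+0·(-9.257813)≈-1.511719; next y=-1/2·7.945313+3/4·(-1.511719)≈-5.106445
n=4: y≈-5.106445, sp=4, e=sp−y≈9.106445; I≈13.973633, D=e−e_prev≈13.051758; u=1·9.106445+1/2·13.973633+0·13.051758≈16.093262; next y=-1/2·(-5.106445)+3/4·16.093262≈14.623169
n=5: y≈14.623169, sp=4, e=sp−y≈-10.623169; I≈3.350464, D=e−e_prev≈-19.729614; u=1·(-10.623169)+1/2·3.350464+0·(-19.729614)≈-8.947937; next y=-1/2·14.623169+3/4·(-8.947937)≈-14.022537

0 4 6.000 0.000
1 4 1.250 4.500
2 4 9.719 -1.313
3 4 -1.512 7.945
4 4 16.093 -5.106
5 4 -8.948 14.623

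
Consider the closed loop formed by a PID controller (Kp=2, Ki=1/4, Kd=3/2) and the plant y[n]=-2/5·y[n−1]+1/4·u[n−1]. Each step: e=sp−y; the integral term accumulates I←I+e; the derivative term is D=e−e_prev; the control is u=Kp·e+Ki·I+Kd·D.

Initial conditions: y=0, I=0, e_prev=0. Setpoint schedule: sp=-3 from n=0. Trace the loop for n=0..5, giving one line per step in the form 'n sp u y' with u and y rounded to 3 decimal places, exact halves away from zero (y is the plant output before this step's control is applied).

(exact arithmetic carried between steps; '≈' marks a value shown rounded to 6 d.p. or computed from one; I and e_prev carry over from the previous line; the table rounds u and y to 3 d.p., halves away from zero)
n=0: y=0, sp=-3, e=sp−y=-3; I=-3, D=e−e_prev=-3; u=2·(-3)+1/4·(-3)+3/2·(-3)=-11.25; next y=-2/5·0+1/4·(-11.25)=-2.8125
n=1: y=-2.8125, sp=-3, e=sp−y=-0.1875; I=-3.1875, D=e−e_prev=2.8125; u=2·(-0.1875)+1/4·(-3.1875)+3/2·2.8125=3.046875; next y=-2/5·(-2.8125)+1/4·3.046875≈1.886719
n=2: y≈1.886719, sp=-3, e=sp−y≈-4.886719; I≈-8.074219, D=e−e_prev≈-4.699219; u=2·(-4.886719)+1/4·(-8.074219)+3/2·(-4.699219)≈-18.840820; next y=-2/5·1.886719+1/4·(-18.840820)≈-5.464893
n=3: y≈-5.464893, sp=-3, e=sp−y≈2.464893; I≈-5.609326, D=e−e_prev≈7.351611; u=2·2.464893+1/4·(-5.609326)+3/2·7.351611≈14.554871; next y=-2/5·(-5.464893)+1/4·14.554871≈5.824675
n=4: y≈5.824675, sp=-3, e=sp−y≈-8.824675; I≈-14.434001, D=e−e_prev≈-11.289567; u=2·(-8.824675)+1/4·(-14.434001)+3/2·(-11.289567)≈-38.192200; next y=-2/5·5.824675+1/4·(-38.192200)≈-11.877920
n=5: y≈-11.877920, sp=-3, e=sp−y≈8.877920; I≈-5.556081, D=e−e_prev≈17.702595; u=2·8.877920+1/4·(-5.556081)+3/2·17.702595≈42.920712; next y=-2/5·(-11.877920)+1/4·42.920712≈15.481346

0 -3 -11.250 0.000
1 -3 3.047 -2.813
2 -3 -18.841 1.887
3 -3 14.555 -5.465
4 -3 -38.192 5.825
5 -3 42.921 -11.878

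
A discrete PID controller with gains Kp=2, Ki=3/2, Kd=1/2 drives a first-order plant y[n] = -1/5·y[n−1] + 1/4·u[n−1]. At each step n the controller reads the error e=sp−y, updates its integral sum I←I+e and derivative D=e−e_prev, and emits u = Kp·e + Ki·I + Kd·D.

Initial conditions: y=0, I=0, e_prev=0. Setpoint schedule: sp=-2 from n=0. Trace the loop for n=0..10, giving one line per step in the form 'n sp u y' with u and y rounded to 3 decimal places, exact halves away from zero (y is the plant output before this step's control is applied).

(exact arithmetic carried between steps; '≈' marks a value shown rounded to 6 d.p. or computed from one; I and e_prev carry over from the previous line; the table rounds u and y to 3 d.p., halves away from zero)
n=0: y=0, sp=-2, e=sp−y=-2; I=-2, D=e−e_prev=-2; u=2·(-2)+3/2·(-2)+1/2·(-2)=-8; next y=-1/5·0+1/4·(-8)=-2
n=1: y=-2, sp=-2, e=sp−y=0; I=-2, D=e−e_prev=2; u=2·0+3/2·(-2)+1/2·2=-2; next y=-1/5·(-2)+1/4·(-2)=-0.1
n=2: y=-0.1, sp=-2, e=sp−y=-1.9; I=-3.9, D=e−e_prev=-1.9; u=2·(-1.9)+3/2·(-3.9)+1/2·(-1.9)=-10.6; next y=-1/5·(-0.1)+1/4·(-10.6)=-2.63
n=3: y=-2.63, sp=-2, e=sp−y=0.63; I=-3.27, D=e−e_prev=2.53; u=2·0.63+3/2·(-3.27)+1/2·2.53=-2.38; next y=-1/5·(-2.63)+1/4·(-2.38)=-0.069
n=4: y=-0.069, sp=-2, e=sp−y=-1.931; I=-5.201, D=e−e_prev=-2.561; u=2·(-1.931)+3/2·(-5.201)+1/2·(-2.561)=-12.944; next y=-1/5·(-0.069)+1/4·(-12.944)=-3.2222
n=5: y=-3.2222, sp=-2, e=sp−y=1.2222; I=-3.9788, D=e−e_prev=3.1532; u=2·1.2222+3/2·(-3.9788)+1/2·3.1532=-1.9472; next y=-1/5·(-3.2222)+1/4·(-1.9472)=0.15764
n=6: y=0.15764, sp=-2, e=sp−y=-2.15764; I=-6.13644, D=e−e_prev=-3.37984; u=2·(-2.15764)+3/2·(-6.13644)+1/2·(-3.37984)=-15.20986; next y=-1/5·0.15764+1/4·(-15.20986)=-3.833993
n=7: y=-3.833993, sp=-2, e=sp−y=1.833993; I=-4.302447, D=e−e_prev=3.991633; u=2·1.833993+3/2·(-4.302447)+1/2·3.991633=-0.789868; next y=-1/5·(-3.833993)+1/4·(-0.789868)≈0.569332
n=8: y≈0.569332, sp=-2, e=sp−y≈-2.569332; I≈-6.871779, D=e−e_prev≈-4.403325; u=2·(-2.569332)+3/2·(-6.871779)+1/2·(-4.403325)≈-17.647993; next y=-1/5·0.569332+1/4·(-17.647993)≈-4.525865
n=9: y≈-4.525865, sp=-2, e=sp−y≈2.525865; I≈-4.345914, D=e−e_prev≈5.095196; u=2·2.525865+3/2·(-4.345914)+1/2·5.095196≈1.080457; next y=-1/5·(-4.525865)+1/4·1.080457≈1.175287
n=10: y≈1.175287, sp=-2, e=sp−y≈-3.175287; I≈-7.521201, D=e−e_prev≈-5.701152; u=2·(-3.175287)+3/2·(-7.521201)+1/2·(-5.701152)≈-20.482952; next y=-1/5·1.175287+1/4·(-20.482952)≈-5.355795

0 -2 -8.000 0.000
1 -2 -2.000 -2.000
2 -2 -10.600 -0.100
3 -2 -2.380 -2.630
4 -2 -12.944 -0.069
5 -2 -1.947 -3.222
6 -2 -15.210 0.158
7 -2 -0.790 -3.834
8 -2 -17.648 0.569
9 -2 1.080 -4.526
10 -2 -20.483 1.175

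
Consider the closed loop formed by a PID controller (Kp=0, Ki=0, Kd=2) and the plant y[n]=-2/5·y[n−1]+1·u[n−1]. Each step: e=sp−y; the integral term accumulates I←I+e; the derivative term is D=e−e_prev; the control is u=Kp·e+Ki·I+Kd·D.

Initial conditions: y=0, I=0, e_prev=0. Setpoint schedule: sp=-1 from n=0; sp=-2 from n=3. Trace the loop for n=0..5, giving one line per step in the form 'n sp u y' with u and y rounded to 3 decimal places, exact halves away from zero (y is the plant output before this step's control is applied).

0 -1 -2.000 0.000
1 -1 4.000 -2.000
2 -1 -13.600 4.800
3 -2 38.640 -15.520
4 -2 -120.736 44.848
5 -2 367.046 -138.675

(exact arithmetic carried between steps; '≈' marks a value shown rounded to 6 d.p. or computed from one; I and e_prev carry over from the previous line; the table rounds u and y to 3 d.p., halves away from zero)
n=0: y=0, sp=-1, e=sp−y=-1; I=-1, D=e−e_prev=-1; u=0·(-1)+0·(-1)+2·(-1)=-2; next y=-2/5·0+1·(-2)=-2
n=1: y=-2, sp=-1, e=sp−y=1; I=0, D=e−e_prev=2; u=0·1+0·0+2·2=4; next y=-2/5·(-2)+1·4=4.8
n=2: y=4.8, sp=-1, e=sp−y=-5.8; I=-5.8, D=e−e_prev=-6.8; u=0·(-5.8)+0·(-5.8)+2·(-6.8)=-13.6; next y=-2/5·4.8+1·(-13.6)=-15.52
n=3: y=-15.52, sp=-2, e=sp−y=13.52; I=7.72, D=e−e_prev=19.32; u=0·13.52+0·7.72+2·19.32=38.64; next y=-2/5·(-15.52)+1·38.64=44.848
n=4: y=44.848, sp=-2, e=sp−y=-46.848; I=-39.128, D=e−e_prev=-60.368; u=0·(-46.848)+0·(-39.128)+2·(-60.368)=-120.736; next y=-2/5·44.848+1·(-120.736)=-138.6752
n=5: y=-138.6752, sp=-2, e=sp−y=136.6752; I=97.5472, D=e−e_prev=183.5232; u=0·136.6752+0·97.5472+2·183.5232=367.0464; next y=-2/5·(-138.6752)+1·367.0464=422.51648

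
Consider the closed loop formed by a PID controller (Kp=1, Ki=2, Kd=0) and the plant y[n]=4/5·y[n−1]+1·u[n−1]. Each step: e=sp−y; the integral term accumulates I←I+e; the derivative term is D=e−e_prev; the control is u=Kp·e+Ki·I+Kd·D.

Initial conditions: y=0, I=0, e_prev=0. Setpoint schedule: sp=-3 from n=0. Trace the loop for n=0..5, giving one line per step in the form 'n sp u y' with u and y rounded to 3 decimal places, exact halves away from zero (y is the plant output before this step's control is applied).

0 -3 -9.000 0.000
1 -3 12.000 -9.000
2 -3 -17.400 4.800
3 -3 22.080 -13.560
4 -3 -31.176 11.232
5 -3 40.627 -22.190

(exact arithmetic carried between steps; '≈' marks a value shown rounded to 6 d.p. or computed from one; I and e_prev carry over from the previous line; the table rounds u and y to 3 d.p., halves away from zero)
n=0: y=0, sp=-3, e=sp−y=-3; I=-3, D=e−e_prev=-3; u=1·(-3)+2·(-3)+0·(-3)=-9; next y=4/5·0+1·(-9)=-9
n=1: y=-9, sp=-3, e=sp−y=6; I=3, D=e−e_prev=9; u=1·6+2·3+0·9=12; next y=4/5·(-9)+1·12=4.8
n=2: y=4.8, sp=-3, e=sp−y=-7.8; I=-4.8, D=e−e_prev=-13.8; u=1·(-7.8)+2·(-4.8)+0·(-13.8)=-17.4; next y=4/5·4.8+1·(-17.4)=-13.56
n=3: y=-13.56, sp=-3, e=sp−y=10.56; I=5.76, D=e−e_prev=18.36; u=1·10.56+2·5.76+0·18.36=22.08; next y=4/5·(-13.56)+1·22.08=11.232
n=4: y=11.232, sp=-3, e=sp−y=-14.232; I=-8.472, D=e−e_prev=-24.792; u=1·(-14.232)+2·(-8.472)+0·(-24.792)=-31.176; next y=4/5·11.232+1·(-31.176)=-22.1904
n=5: y=-22.1904, sp=-3, e=sp−y=19.1904; I=10.7184, D=e−e_prev=33.4224; u=1·19.1904+2·10.7184+0·33.4224=40.6272; next y=4/5·(-22.1904)+1·40.6272=22.87488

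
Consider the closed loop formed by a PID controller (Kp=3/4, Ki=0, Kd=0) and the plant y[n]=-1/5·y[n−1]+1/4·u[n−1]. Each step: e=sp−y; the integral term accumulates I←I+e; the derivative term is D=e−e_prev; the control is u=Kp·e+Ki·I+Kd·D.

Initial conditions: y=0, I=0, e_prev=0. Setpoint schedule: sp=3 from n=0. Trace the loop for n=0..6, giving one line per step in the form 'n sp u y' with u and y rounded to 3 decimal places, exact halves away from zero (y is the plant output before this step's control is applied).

0 3 2.250 0.000
1 3 1.828 0.563
2 3 1.992 0.345
3 3 1.928 0.429
4 3 1.953 0.396
5 3 1.943 0.409
6 3 1.947 0.404

(exact arithmetic carried between steps; '≈' marks a value shown rounded to 6 d.p. or computed from one; I and e_prev carry over from the previous line; the table rounds u and y to 3 d.p., halves away from zero)
n=0: y=0, sp=3, e=sp−y=3; I=3, D=e−e_prev=3; u=3/4·3+0·3+0·3=2.25; next y=-1/5·0+1/4·2.25=0.5625
n=1: y=0.5625, sp=3, e=sp−y=2.4375; I=5.4375, D=e−e_prev=-0.5625; u=3/4·2.4375+0·5.4375+0·(-0.5625)=1.828125; next y=-1/5·0.5625+1/4·1.828125≈0.344531
n=2: y≈0.344531, sp=3, e=sp−y≈2.655469; I≈8.092969, D=e−e_prev≈0.217969; u=3/4·2.655469+0·8.092969+0·0.217969≈1.991602; next y=-1/5·0.344531+1/4·1.991602≈0.428994
n=3: y≈0.428994, sp=3, e=sp−y≈2.571006; I≈10.663975, D=e−e_prev≈-0.084463; u=3/4·2.571006+0·10.663975+0·(-0.084463)≈1.928254; next y=-1/5·0.428994+1/4·1.928254≈0.396265
n=4: y≈0.396265, sp=3, e=sp−y≈2.603735; I≈13.267710, D=e−e_prev≈0.032729; u=3/4·2.603735+0·13.267710+0·0.032729≈1.952801; next y=-1/5·0.396265+1/4·1.952801≈0.408947
n=5: y≈0.408947, sp=3, e=sp−y≈2.591053; I≈15.858762, D=e−e_prev≈-0.012683; u=3/4·2.591053+0·15.858762+0·(-0.012683)≈1.943289; next y=-1/5·0.408947+1/4·1.943289≈0.404033
n=6: y≈0.404033, sp=3, e=sp−y≈2.595967; I≈18.454730, D=e−e_prev≈0.004915; u=3/4·2.595967+0·18.454730+0·0.004915≈1.946975; next y=-1/5·0.404033+1/4·1.946975≈0.405937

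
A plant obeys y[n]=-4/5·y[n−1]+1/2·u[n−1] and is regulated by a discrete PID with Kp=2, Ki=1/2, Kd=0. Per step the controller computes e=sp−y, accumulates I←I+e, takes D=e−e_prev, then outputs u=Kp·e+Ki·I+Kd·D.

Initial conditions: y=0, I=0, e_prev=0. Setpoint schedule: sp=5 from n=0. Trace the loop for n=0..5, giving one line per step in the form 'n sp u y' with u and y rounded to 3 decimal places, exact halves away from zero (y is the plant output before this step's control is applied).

0 5 12.500 0.000
1 5 -0.625 6.250
2 5 27.656 -5.313
3 5 -25.664 18.078
4 5 81.229 -27.295
5 5 -126.985 62.450

(exact arithmetic carried between steps; '≈' marks a value shown rounded to 6 d.p. or computed from one; I and e_prev carry over from the previous line; the table rounds u and y to 3 d.p., halves away from zero)
n=0: y=0, sp=5, e=sp−y=5; I=5, D=e−e_prev=5; u=2·5+1/2·5+0·5=12.5; next y=-4/5·0+1/2·12.5=6.25
n=1: y=6.25, sp=5, e=sp−y=-1.25; I=3.75, D=e−e_prev=-6.25; u=2·(-1.25)+1/2·3.75+0·(-6.25)=-0.625; next y=-4/5·6.25+1/2·(-0.625)=-5.3125
n=2: y=-5.3125, sp=5, e=sp−y=10.3125; I=14.0625, D=e−e_prev=11.5625; u=2·10.3125+1/2·14.0625+0·11.5625=27.65625; next y=-4/5·(-5.3125)+1/2·27.65625=18.078125
n=3: y=18.078125, sp=5, e=sp−y=-13.078125; I=0.984375, D=e−e_prev=-23.390625; u=2·(-13.078125)+1/2·0.984375+0·(-23.390625)≈-25.664063; next y=-4/5·18.078125+1/2·(-25.664063)≈-27.294531
n=4: y≈-27.294531, sp=5, e=sp−y≈32.294531; I≈33.278906, D=e−e_prev≈45.372656; u=2·32.294531+1/2·33.278906+0·45.372656≈81.228516; next y=-4/5·(-27.294531)+1/2·81.228516≈62.449883
n=5: y≈62.449883, sp=5, e=sp−y≈-57.449883; I≈-24.170977, D=e−e_prev≈-89.744414; u=2·(-57.449883)+1/2·(-24.170977)+0·(-89.744414)≈-126.985254; next y=-4/5·62.449883+1/2·(-126.985254)≈-113.452533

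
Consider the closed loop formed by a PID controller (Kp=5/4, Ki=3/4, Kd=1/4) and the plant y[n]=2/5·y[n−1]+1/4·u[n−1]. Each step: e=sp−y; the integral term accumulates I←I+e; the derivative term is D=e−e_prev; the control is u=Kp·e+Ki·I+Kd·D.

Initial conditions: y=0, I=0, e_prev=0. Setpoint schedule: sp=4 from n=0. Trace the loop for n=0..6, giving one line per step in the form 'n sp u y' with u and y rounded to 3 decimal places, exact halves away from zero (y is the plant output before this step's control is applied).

0 4 9.000 0.000
1 4 5.938 2.250
2 4 7.510 2.384
3 4 7.750 2.831
4 4 8.201 3.070
5 4 8.490 3.278
6 4 8.733 3.434

(exact arithmetic carried between steps; '≈' marks a value shown rounded to 6 d.p. or computed from one; I and e_prev carry over from the previous line; the table rounds u and y to 3 d.p., halves away from zero)
n=0: y=0, sp=4, e=sp−y=4; I=4, D=e−e_prev=4; u=5/4·4+3/4·4+1/4·4=9; next y=2/5·0+1/4·9=2.25
n=1: y=2.25, sp=4, e=sp−y=1.75; I=5.75, D=e−e_prev=-2.25; u=5/4·1.75+3/4·5.75+1/4·(-2.25)=5.9375; next y=2/5·2.25+1/4·5.9375=2.384375
n=2: y=2.384375, sp=4, e=sp−y=1.615625; I=7.365625, D=e−e_prev=-0.134375; u=5/4·1.615625+3/4·7.365625+1/4·(-0.134375)≈7.510156; next y=2/5·2.384375+1/4·7.510156≈2.831289
n=3: y≈2.831289, sp=4, e=sp−y≈1.168711; I≈8.534336, D=e−e_prev≈-0.446914; u=5/4·1.168711+3/4·8.534336+1/4·(-0.446914)≈7.749912; next y=2/5·2.831289+1/4·7.749912≈3.069994
n=4: y≈3.069994, sp=4, e=sp−y≈0.930006; I≈9.464342, D=e−e_prev≈-0.238705; u=5/4·0.930006+3/4·9.464342+1/4·(-0.238705)≈8.201089; next y=2/5·3.069994+1/4·8.201089≈3.278270
n=5: y≈3.278270, sp=4, e=sp−y≈0.721730; I≈10.186073, D=e−e_prev≈-0.208276; u=5/4·0.721730+3/4·10.186073+1/4·(-0.208276)≈8.489649; next y=2/5·3.278270+1/4·8.489649≈3.433720
n=6: y≈3.433720, sp=4, e=sp−y≈0.566280; I≈10.752353, D=e−e_prev≈-0.155450; u=5/4·0.566280+3/4·10.752353+1/4·(-0.155450)≈8.733252; next y=2/5·3.433720+1/4·8.733252≈3.556801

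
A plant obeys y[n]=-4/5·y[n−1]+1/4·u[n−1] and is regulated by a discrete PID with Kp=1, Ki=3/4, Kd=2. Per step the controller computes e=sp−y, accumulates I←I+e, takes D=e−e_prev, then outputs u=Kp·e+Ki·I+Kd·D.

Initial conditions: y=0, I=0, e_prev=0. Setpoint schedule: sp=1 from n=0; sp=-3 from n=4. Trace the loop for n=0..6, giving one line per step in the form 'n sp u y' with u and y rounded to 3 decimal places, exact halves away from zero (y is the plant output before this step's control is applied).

(exact arithmetic carried between steps; '≈' marks a value shown rounded to 6 d.p. or computed from one; I and e_prev carry over from the previous line; the table rounds u and y to 3 d.p., halves away from zero)
n=0: y=0, sp=1, e=sp−y=1; I=1, D=e−e_prev=1; u=1·1+3/4·1+2·1=3.75; next y=-4/5·0+1/4·3.75=0.9375
n=1: y=0.9375, sp=1, e=sp−y=0.0625; I=1.0625, D=e−e_prev=-0.9375; u=1·0.0625+3/4·1.0625+2·(-0.9375)=-1.015625; next y=-4/5·0.9375+1/4·(-1.015625)≈-1.003906
n=2: y≈-1.003906, sp=1, e=sp−y≈2.003906; I≈3.066406, D=e−e_prev≈1.941406; u=1·2.003906+3/4·3.066406+2·1.941406≈8.186523; next y=-4/5·(-1.003906)+1/4·8.186523≈2.849756
n=3: y≈2.849756, sp=1, e=sp−y≈-1.849756; I≈1.216650, D=e−e_prev≈-3.853662; u=1·(-1.849756)+3/4·1.216650+2·(-3.853662)≈-8.644592; next y=-4/5·2.849756+1/4·(-8.644592)≈-4.440953
n=4: y≈-4.440953, sp=-3, e=sp−y≈1.440953; I≈2.657603, D=e−e_prev≈3.290709; u=1·1.440953+3/4·2.657603+2·3.290709≈10.015572; next y=-4/5·(-4.440953)+1/4·10.015572≈6.056655
n=5: y≈6.056655, sp=-3, e=sp−y≈-9.056655; I≈-6.399052, D=e−e_prev≈-10.497608; u=1·(-9.056655)+3/4·(-6.399052)+2·(-10.497608)≈-34.851161; next y=-4/5·6.056655+1/4·(-34.851161)≈-13.558114
n=6: y≈-13.558114, sp=-3, e=sp−y≈10.558114; I≈4.159062, D=e−e_prev≈19.614770; u=1·10.558114+3/4·4.159062+2·19.614770≈52.906950; next y=-4/5·(-13.558114)+1/4·52.906950≈24.073229

0 1 3.750 0.000
1 1 -1.016 0.938
2 1 8.187 -1.004
3 1 -8.645 2.850
4 -3 10.016 -4.441
5 -3 -34.851 6.057
6 -3 52.907 -13.558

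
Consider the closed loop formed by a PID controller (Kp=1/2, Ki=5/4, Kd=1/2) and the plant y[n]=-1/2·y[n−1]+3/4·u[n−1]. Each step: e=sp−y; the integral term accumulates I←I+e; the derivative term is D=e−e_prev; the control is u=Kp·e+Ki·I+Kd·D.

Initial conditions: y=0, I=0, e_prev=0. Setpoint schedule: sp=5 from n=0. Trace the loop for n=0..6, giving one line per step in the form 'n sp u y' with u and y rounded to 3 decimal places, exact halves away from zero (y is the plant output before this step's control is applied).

0 5 11.250 0.000
1 5 -3.984 8.438
2 5 31.138 -7.207
3 5 -38.294 26.957
4 5 106.942 -42.199
5 5 -191.524 101.306
6 5 424.952 -194.296

(exact arithmetic carried between steps; '≈' marks a value shown rounded to 6 d.p. or computed from one; I and e_prev carry over from the previous line; the table rounds u and y to 3 d.p., halves away from zero)
n=0: y=0, sp=5, e=sp−y=5; I=5, D=e−e_prev=5; u=1/2·5+5/4·5+1/2·5=11.25; next y=-1/2·0+3/4·11.25=8.4375
n=1: y=8.4375, sp=5, e=sp−y=-3.4375; I=1.5625, D=e−e_prev=-8.4375; u=1/2·(-3.4375)+5/4·1.5625+1/2·(-8.4375)=-3.984375; next y=-1/2·8.4375+3/4·(-3.984375)≈-7.207031
n=2: y≈-7.207031, sp=5, e=sp−y≈12.207031; I≈13.769531, D=e−e_prev≈15.644531; u=1/2·12.207031+5/4·13.769531+1/2·15.644531≈31.137695; next y=-1/2·(-7.207031)+3/4·31.137695≈26.956787
n=3: y≈26.956787, sp=5, e=sp−y≈-21.956787; I≈-8.187256, D=e−e_prev≈-34.163818; u=1/2·(-21.956787)+5/4·(-8.187256)+1/2·(-34.163818)≈-38.294373; next y=-1/2·26.956787+3/4·(-38.294373)≈-42.199173
n=4: y≈-42.199173, sp=5, e=sp−y≈47.199173; I≈39.011917, D=e−e_prev≈69.155960; u=1/2·47.199173+5/4·39.011917+1/2·69.155960≈106.942463; next y=-1/2·(-42.199173)+3/4·106.942463≈101.306434
n=5: y≈101.306434, sp=5, e=sp−y≈-96.306434; I≈-57.294517, D=e−e_prev≈-143.505607; u=1/2·(-96.306434)+5/4·(-57.294517)+1/2·(-143.505607)≈-191.524166; next y=-1/2·101.306434+3/4·(-191.524166)≈-194.296341
n=6: y≈-194.296341, sp=5, e=sp−y≈199.296341; I≈142.001825, D=e−e_prev≈295.602775; u=1/2·199.296341+5/4·142.001825+1/2·295.602775≈424.951839; next y=-1/2·(-194.296341)+3/4·424.951839≈415.862050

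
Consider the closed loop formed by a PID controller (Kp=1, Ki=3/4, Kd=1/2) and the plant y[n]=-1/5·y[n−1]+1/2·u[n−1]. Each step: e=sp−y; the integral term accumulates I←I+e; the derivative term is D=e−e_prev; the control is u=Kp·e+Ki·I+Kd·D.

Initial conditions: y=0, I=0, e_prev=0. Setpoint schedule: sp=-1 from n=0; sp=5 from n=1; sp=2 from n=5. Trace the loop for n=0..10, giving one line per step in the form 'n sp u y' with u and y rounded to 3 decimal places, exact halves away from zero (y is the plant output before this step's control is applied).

0 -1 -2.250 0.000
1 5 13.531 -1.125
2 5 -3.698 6.991
3 5 21.902 -3.247
4 5 -10.438 11.600
5 2 28.349 -7.539
6 2 -24.814 15.682
7 2 46.793 -15.544
8 2 -50.272 26.505
9 2 80.494 -30.437
10 2 -96.385 46.334

(exact arithmetic carried between steps; '≈' marks a value shown rounded to 6 d.p. or computed from one; I and e_prev carry over from the previous line; the table rounds u and y to 3 d.p., halves away from zero)
n=0: y=0, sp=-1, e=sp−y=-1; I=-1, D=e−e_prev=-1; u=1·(-1)+3/4·(-1)+1/2·(-1)=-2.25; next y=-1/5·0+1/2·(-2.25)=-1.125
n=1: y=-1.125, sp=5, e=sp−y=6.125; I=5.125, D=e−e_prev=7.125; u=1·6.125+3/4·5.125+1/2·7.125=13.53125; next y=-1/5·(-1.125)+1/2·13.53125=6.990625
n=2: y=6.990625, sp=5, e=sp−y=-1.990625; I=3.134375, D=e−e_prev=-8.115625; u=1·(-1.990625)+3/4·3.134375+1/2·(-8.115625)≈-3.697656; next y=-1/5·6.990625+1/2·(-3.697656)≈-3.246953
n=3: y≈-3.246953, sp=5, e=sp−y≈8.246953; I≈11.381328, D=e−e_prev≈10.237578; u=1·8.246953+3/4·11.381328+1/2·10.237578≈21.901738; next y=-1/5·(-3.246953)+1/2·21.901738≈11.600260
n=4: y≈11.600260, sp=5, e=sp−y≈-6.600260; I≈4.781068, D=e−e_prev≈-14.847213; u=1·(-6.600260)+3/4·4.781068+1/2·(-14.847213)≈-10.438065; next y=-1/5·11.600260+1/2·(-10.438065)≈-7.539084
n=5: y≈-7.539084, sp=2, e=sp−y≈9.539084; I≈14.320153, D=e−e_prev≈16.139344; u=1·9.539084+3/4·14.320153+1/2·16.139344≈28.348871; next y=-1/5·(-7.539084)+1/2·28.348871≈15.682252
n=6: y≈15.682252, sp=2, e=sp−y≈-13.682252; I≈0.637900, D=e−e_prev≈-23.221337; u=1·(-13.682252)+3/4·0.637900+1/2·(-23.221337)≈-24.814496; next y=-1/5·15.682252+1/2·(-24.814496)≈-15.543698
n=7: y≈-15.543698, sp=2, e=sp−y≈17.543698; I≈18.181599, D=e−e_prev≈31.225951; u=1·17.543698+3/4·18.181599+1/2·31.225951≈46.792873; next y=-1/5·(-15.543698)+1/2·46.792873≈26.505176
n=8: y≈26.505176, sp=2, e=sp−y≈-24.505176; I≈-6.323577, D=e−e_prev≈-42.048874; u=1·(-24.505176)+3/4·(-6.323577)+1/2·(-42.048874)≈-50.272296; next y=-1/5·26.505176+1/2·(-50.272296)≈-30.437183
n=9: y≈-30.437183, sp=2, e=sp−y≈32.437183; I≈26.113606, D=e−e_prev≈56.942359; u=1·32.437183+3/4·26.113606+1/2·56.942359≈80.493567; next y=-1/5·(-30.437183)+1/2·80.493567≈46.334220
n=10: y≈46.334220, sp=2, e=sp−y≈-44.334220; I≈-18.220614, D=e−e_prev≈-76.771404; u=1·(-44.334220)+3/4·(-18.220614)+1/2·(-76.771404)≈-96.385383; next y=-1/5·46.334220+1/2·(-96.385383)≈-57.459535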